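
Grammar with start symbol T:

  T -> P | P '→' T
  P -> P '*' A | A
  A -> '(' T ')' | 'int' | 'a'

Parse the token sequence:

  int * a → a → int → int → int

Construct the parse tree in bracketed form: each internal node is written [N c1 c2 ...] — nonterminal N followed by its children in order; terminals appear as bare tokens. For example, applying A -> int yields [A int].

T
P → T
P * A → T
A * A → T
int * A → T
int * a → T
int * a → P → T
int * a → A → T
int * a → a → T
int * a → a → P → T
int * a → a → A → T
int * a → a → int → T
int * a → a → int → P → T
int * a → a → int → A → T
int * a → a → int → int → T
int * a → a → int → int → P
int * a → a → int → int → A
int * a → a → int → int → int

[T [P [P [A int]] * [A a]] → [T [P [A a]] → [T [P [A int]] → [T [P [A int]] → [T [P [A int]]]]]]]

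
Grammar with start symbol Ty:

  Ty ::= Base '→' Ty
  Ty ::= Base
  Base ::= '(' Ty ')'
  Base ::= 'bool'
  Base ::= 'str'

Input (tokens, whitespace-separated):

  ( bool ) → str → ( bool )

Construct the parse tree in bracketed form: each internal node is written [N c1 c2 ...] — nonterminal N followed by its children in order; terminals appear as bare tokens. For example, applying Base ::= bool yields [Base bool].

[Ty [Base ( [Ty [Base bool]] )] → [Ty [Base str] → [Ty [Base ( [Ty [Base bool]] )]]]]

Ty
Base → Ty
( Ty ) → Ty
( Base ) → Ty
( bool ) → Ty
( bool ) → Base → Ty
( bool ) → str → Ty
( bool ) → str → Base
( bool ) → str → ( Ty )
( bool ) → str → ( Base )
( bool ) → str → ( bool )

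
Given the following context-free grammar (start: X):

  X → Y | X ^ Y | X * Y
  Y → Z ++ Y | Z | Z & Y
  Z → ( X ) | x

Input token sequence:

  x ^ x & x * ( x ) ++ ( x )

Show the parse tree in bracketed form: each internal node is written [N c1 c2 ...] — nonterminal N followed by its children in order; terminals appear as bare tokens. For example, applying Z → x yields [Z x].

[X [X [X [Y [Z x]]] ^ [Y [Z x] & [Y [Z x]]]] * [Y [Z ( [X [Y [Z x]]] )] ++ [Y [Z ( [X [Y [Z x]]] )]]]]

X
X * Y
X ^ Y * Y
Y ^ Y * Y
Z ^ Y * Y
x ^ Y * Y
x ^ Z & Y * Y
x ^ x & Y * Y
x ^ x & Z * Y
x ^ x & x * Y
x ^ x & x * Z ++ Y
x ^ x & x * ( X ) ++ Y
x ^ x & x * ( Y ) ++ Y
x ^ x & x * ( Z ) ++ Y
x ^ x & x * ( x ) ++ Y
x ^ x & x * ( x ) ++ Z
x ^ x & x * ( x ) ++ ( X )
x ^ x & x * ( x ) ++ ( Y )
x ^ x & x * ( x ) ++ ( Z )
x ^ x & x * ( x ) ++ ( x )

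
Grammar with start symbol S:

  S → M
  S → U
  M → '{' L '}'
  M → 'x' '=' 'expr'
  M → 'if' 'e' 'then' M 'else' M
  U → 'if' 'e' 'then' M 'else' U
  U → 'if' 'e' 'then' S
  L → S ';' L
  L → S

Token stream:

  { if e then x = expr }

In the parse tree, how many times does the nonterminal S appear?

3

[S [M { [L [S [U if e then [S [M x = expr]]]]] }]]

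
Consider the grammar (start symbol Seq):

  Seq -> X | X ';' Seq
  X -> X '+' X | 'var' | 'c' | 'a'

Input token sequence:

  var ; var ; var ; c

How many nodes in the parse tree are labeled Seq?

4

[Seq [X var] ; [Seq [X var] ; [Seq [X var] ; [Seq [X c]]]]]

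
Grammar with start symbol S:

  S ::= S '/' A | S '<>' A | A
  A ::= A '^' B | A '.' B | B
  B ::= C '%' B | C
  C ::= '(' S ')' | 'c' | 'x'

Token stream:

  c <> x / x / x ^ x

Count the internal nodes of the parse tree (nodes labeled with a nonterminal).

19

[S [S [S [S [A [B [C c]]]] <> [A [B [C x]]]] / [A [B [C x]]]] / [A [A [B [C x]]] ^ [B [C x]]]]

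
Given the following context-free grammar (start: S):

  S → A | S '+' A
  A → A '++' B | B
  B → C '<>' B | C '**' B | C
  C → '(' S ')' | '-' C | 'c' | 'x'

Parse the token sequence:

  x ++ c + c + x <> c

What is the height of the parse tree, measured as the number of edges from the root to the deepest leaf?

7

[S [S [S [A [A [B [C x]]] ++ [B [C c]]]] + [A [B [C c]]]] + [A [B [C x] <> [B [C c]]]]]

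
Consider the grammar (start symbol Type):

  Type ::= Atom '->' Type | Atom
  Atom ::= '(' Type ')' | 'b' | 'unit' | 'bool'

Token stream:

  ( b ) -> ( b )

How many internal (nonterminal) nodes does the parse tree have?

[Type [Atom ( [Type [Atom b]] )] -> [Type [Atom ( [Type [Atom b]] )]]]

8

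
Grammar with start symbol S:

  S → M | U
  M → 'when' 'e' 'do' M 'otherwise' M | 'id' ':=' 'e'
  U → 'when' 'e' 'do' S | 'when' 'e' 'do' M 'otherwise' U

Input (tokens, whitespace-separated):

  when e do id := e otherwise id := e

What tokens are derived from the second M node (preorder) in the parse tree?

[S [M when e do [M id := e] otherwise [M id := e]]]

id := e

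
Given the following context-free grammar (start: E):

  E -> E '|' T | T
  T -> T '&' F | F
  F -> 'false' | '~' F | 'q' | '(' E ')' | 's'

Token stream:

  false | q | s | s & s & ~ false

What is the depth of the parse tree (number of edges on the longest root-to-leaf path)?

[E [E [E [E [T [F false]]] | [T [F q]]] | [T [F s]]] | [T [T [T [F s]] & [F s]] & [F ~ [F false]]]]

6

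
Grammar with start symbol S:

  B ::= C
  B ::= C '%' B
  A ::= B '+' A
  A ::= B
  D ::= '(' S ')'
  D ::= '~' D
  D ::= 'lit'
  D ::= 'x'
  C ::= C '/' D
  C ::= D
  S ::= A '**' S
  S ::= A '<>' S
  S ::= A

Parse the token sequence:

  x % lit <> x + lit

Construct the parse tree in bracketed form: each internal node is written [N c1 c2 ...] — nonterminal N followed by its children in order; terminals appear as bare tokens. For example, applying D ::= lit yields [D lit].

[S [A [B [C [D x]] % [B [C [D lit]]]]] <> [S [A [B [C [D x]]] + [A [B [C [D lit]]]]]]]

S
A <> S
B <> S
C % B <> S
D % B <> S
x % B <> S
x % C <> S
x % D <> S
x % lit <> S
x % lit <> A
x % lit <> B + A
x % lit <> C + A
x % lit <> D + A
x % lit <> x + A
x % lit <> x + B
x % lit <> x + C
x % lit <> x + D
x % lit <> x + lit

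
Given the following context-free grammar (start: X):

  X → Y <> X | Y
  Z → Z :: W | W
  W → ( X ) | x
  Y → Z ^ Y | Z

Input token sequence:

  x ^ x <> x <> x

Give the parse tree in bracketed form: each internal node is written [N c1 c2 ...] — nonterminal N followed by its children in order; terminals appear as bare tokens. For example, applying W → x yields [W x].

X
Y <> X
Z ^ Y <> X
W ^ Y <> X
x ^ Y <> X
x ^ Z <> X
x ^ W <> X
x ^ x <> X
x ^ x <> Y <> X
x ^ x <> Z <> X
x ^ x <> W <> X
x ^ x <> x <> X
x ^ x <> x <> Y
x ^ x <> x <> Z
x ^ x <> x <> W
x ^ x <> x <> x

[X [Y [Z [W x]] ^ [Y [Z [W x]]]] <> [X [Y [Z [W x]]] <> [X [Y [Z [W x]]]]]]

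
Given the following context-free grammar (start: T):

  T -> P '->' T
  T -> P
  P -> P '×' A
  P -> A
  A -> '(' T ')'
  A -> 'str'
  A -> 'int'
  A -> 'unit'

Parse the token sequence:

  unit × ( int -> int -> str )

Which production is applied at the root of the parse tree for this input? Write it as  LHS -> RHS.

[T [P [P [A unit]] × [A ( [T [P [A int]] -> [T [P [A int]] -> [T [P [A str]]]]] )]]]

T -> P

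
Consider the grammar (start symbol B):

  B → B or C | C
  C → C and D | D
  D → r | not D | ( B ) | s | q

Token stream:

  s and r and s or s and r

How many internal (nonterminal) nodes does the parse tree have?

[B [B [C [C [C [D s]] and [D r]] and [D s]]] or [C [C [D s]] and [D r]]]

12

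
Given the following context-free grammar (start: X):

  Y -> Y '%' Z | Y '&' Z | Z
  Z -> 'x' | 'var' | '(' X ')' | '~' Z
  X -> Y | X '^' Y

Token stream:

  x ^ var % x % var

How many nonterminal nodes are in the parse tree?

[X [X [Y [Z x]]] ^ [Y [Y [Y [Z var]] % [Z x]] % [Z var]]]

10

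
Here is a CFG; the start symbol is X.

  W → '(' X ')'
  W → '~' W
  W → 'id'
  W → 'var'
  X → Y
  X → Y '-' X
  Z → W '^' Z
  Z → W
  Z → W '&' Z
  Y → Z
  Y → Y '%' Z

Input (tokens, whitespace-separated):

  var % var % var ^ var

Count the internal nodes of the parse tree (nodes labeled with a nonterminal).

[X [Y [Y [Y [Z [W var]]] % [Z [W var]]] % [Z [W var] ^ [Z [W var]]]]]

12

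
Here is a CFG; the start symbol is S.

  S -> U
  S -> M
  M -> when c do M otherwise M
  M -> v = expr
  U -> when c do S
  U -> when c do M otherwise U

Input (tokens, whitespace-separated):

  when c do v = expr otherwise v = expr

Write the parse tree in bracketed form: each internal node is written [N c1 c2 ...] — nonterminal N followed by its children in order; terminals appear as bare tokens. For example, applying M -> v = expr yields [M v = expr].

[S [M when c do [M v = expr] otherwise [M v = expr]]]

S
M
when c do M otherwise M
when c do v = expr otherwise M
when c do v = expr otherwise v = expr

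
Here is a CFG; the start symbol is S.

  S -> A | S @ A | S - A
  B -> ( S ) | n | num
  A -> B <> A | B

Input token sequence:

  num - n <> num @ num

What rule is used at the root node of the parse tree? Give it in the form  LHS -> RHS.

[S [S [S [A [B num]]] - [A [B n] <> [A [B num]]]] @ [A [B num]]]

S -> S @ A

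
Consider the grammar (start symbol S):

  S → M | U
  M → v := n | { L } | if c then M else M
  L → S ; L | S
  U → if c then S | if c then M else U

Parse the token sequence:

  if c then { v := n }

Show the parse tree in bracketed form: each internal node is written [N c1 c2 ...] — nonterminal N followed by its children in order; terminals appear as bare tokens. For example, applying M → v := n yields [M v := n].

[S [U if c then [S [M { [L [S [M v := n]]] }]]]]

S
U
if c then S
if c then M
if c then { L }
if c then { S }
if c then { M }
if c then { v := n }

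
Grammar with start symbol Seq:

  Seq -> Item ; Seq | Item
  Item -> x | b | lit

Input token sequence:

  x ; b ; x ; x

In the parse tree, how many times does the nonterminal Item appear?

[Seq [Item x] ; [Seq [Item b] ; [Seq [Item x] ; [Seq [Item x]]]]]

4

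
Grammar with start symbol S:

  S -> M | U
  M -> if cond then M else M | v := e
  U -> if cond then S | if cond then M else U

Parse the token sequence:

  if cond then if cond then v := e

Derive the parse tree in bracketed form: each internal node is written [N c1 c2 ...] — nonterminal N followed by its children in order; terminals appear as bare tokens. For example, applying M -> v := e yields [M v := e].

S
U
if cond then S
if cond then U
if cond then if cond then S
if cond then if cond then M
if cond then if cond then v := e

[S [U if cond then [S [U if cond then [S [M v := e]]]]]]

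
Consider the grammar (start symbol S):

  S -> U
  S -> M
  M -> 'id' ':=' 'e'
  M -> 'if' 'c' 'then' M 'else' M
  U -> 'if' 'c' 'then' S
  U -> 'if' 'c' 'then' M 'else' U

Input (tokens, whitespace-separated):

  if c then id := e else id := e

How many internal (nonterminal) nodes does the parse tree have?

4

[S [M if c then [M id := e] else [M id := e]]]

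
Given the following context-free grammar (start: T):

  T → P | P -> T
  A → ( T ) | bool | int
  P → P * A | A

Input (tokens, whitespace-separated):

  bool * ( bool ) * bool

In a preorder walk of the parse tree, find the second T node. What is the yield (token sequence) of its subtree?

[T [P [P [P [A bool]] * [A ( [T [P [A bool]]] )]] * [A bool]]]

bool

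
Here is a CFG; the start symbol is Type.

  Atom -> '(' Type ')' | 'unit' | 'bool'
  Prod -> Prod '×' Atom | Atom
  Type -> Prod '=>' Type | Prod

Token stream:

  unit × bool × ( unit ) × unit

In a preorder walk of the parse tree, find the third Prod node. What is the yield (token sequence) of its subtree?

[Type [Prod [Prod [Prod [Prod [Atom unit]] × [Atom bool]] × [Atom ( [Type [Prod [Atom unit]]] )]] × [Atom unit]]]

unit × bool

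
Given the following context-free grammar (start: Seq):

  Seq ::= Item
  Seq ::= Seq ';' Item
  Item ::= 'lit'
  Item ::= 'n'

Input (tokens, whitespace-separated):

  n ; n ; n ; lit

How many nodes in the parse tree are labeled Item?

[Seq [Seq [Seq [Seq [Item n]] ; [Item n]] ; [Item n]] ; [Item lit]]

4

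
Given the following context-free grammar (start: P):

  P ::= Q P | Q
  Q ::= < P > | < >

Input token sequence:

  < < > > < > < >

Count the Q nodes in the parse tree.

[P [Q < [P [Q < >]] >] [P [Q < >] [P [Q < >]]]]

4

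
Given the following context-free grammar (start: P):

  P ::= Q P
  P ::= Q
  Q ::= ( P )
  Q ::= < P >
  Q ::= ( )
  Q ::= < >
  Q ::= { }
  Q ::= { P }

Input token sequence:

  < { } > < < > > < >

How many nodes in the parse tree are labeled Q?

[P [Q < [P [Q { }]] >] [P [Q < [P [Q < >]] >] [P [Q < >]]]]

5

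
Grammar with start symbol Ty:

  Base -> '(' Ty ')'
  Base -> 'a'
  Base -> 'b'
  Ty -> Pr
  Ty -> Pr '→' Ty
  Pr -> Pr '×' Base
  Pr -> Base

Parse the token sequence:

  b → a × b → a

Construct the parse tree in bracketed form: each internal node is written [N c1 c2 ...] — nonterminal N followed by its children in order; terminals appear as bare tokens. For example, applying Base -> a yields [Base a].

[Ty [Pr [Base b]] → [Ty [Pr [Pr [Base a]] × [Base b]] → [Ty [Pr [Base a]]]]]

Ty
Pr → Ty
Base → Ty
b → Ty
b → Pr → Ty
b → Pr × Base → Ty
b → Base × Base → Ty
b → a × Base → Ty
b → a × b → Ty
b → a × b → Pr
b → a × b → Base
b → a × b → a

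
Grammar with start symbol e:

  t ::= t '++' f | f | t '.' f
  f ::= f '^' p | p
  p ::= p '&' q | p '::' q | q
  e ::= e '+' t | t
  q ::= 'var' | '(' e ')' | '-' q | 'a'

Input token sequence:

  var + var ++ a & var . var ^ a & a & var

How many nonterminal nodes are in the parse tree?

27

[e [e [t [f [p [q var]]]]] + [t [t [t [f [p [q var]]]] ++ [f [p [p [q a]] & [q var]]]] . [f [f [p [q var]]] ^ [p [p [p [q a]] & [q a]] & [q var]]]]]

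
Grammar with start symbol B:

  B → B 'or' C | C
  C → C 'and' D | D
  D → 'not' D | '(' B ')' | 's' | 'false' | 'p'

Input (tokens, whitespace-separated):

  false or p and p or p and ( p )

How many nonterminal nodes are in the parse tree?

16

[B [B [B [C [D false]]] or [C [C [D p]] and [D p]]] or [C [C [D p]] and [D ( [B [C [D p]]] )]]]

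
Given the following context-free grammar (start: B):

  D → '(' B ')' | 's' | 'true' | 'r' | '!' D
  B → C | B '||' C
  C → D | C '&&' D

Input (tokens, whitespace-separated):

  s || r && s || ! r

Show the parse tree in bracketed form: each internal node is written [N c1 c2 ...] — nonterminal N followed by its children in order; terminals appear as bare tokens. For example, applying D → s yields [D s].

B
B || C
B || C || C
C || C || C
D || C || C
s || C || C
s || C && D || C
s || D && D || C
s || r && D || C
s || r && s || C
s || r && s || D
s || r && s || ! D
s || r && s || ! r

[B [B [B [C [D s]]] || [C [C [D r]] && [D s]]] || [C [D ! [D r]]]]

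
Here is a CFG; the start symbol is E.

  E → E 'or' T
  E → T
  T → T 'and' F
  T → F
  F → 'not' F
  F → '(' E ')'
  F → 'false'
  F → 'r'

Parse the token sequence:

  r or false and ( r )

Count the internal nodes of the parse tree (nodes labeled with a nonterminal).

11

[E [E [T [F r]]] or [T [T [F false]] and [F ( [E [T [F r]]] )]]]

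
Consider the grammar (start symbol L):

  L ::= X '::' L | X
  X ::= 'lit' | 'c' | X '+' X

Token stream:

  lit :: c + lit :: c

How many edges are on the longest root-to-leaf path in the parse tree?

4

[L [X lit] :: [L [X [X c] + [X lit]] :: [L [X c]]]]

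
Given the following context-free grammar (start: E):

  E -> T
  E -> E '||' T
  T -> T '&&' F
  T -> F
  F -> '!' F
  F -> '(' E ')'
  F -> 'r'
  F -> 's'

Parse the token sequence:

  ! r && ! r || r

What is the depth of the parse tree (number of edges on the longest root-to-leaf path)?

[E [E [T [T [F ! [F r]]] && [F ! [F r]]]] || [T [F r]]]

6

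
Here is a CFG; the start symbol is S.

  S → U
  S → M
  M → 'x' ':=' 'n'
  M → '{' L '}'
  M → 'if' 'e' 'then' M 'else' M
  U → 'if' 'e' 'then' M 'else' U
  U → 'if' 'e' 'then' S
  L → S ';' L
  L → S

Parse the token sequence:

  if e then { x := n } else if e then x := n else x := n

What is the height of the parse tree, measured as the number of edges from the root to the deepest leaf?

6

[S [M if e then [M { [L [S [M x := n]]] }] else [M if e then [M x := n] else [M x := n]]]]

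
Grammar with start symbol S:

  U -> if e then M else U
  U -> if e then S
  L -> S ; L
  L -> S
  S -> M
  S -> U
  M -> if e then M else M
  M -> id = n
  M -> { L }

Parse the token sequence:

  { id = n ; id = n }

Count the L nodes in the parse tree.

2

[S [M { [L [S [M id = n]] ; [L [S [M id = n]]]] }]]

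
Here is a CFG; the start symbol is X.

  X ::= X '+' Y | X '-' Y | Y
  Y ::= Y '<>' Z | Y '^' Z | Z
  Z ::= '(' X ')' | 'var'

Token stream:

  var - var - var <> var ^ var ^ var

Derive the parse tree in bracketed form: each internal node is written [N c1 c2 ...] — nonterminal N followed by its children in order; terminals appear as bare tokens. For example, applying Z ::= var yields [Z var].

X
X - Y
X - Y - Y
Y - Y - Y
Z - Y - Y
var - Y - Y
var - Z - Y
var - var - Y
var - var - Y ^ Z
var - var - Y ^ Z ^ Z
var - var - Y <> Z ^ Z ^ Z
var - var - Z <> Z ^ Z ^ Z
var - var - var <> Z ^ Z ^ Z
var - var - var <> var ^ Z ^ Z
var - var - var <> var ^ var ^ Z
var - var - var <> var ^ var ^ var

[X [X [X [Y [Z var]]] - [Y [Z var]]] - [Y [Y [Y [Y [Z var]] <> [Z var]] ^ [Z var]] ^ [Z var]]]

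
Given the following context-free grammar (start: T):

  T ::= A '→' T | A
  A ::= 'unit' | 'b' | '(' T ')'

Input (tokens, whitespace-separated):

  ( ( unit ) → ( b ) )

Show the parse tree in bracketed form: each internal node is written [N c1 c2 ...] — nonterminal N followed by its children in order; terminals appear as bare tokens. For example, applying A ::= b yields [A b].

[T [A ( [T [A ( [T [A unit]] )] → [T [A ( [T [A b]] )]]] )]]

T
A
( T )
( A → T )
( ( T ) → T )
( ( A ) → T )
( ( unit ) → T )
( ( unit ) → A )
( ( unit ) → ( T ) )
( ( unit ) → ( A ) )
( ( unit ) → ( b ) )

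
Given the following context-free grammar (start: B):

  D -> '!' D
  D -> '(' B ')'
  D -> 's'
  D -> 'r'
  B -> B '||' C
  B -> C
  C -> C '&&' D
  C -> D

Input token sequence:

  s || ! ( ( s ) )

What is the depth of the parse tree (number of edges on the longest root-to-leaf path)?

[B [B [C [D s]]] || [C [D ! [D ( [B [C [D ( [B [C [D s]]] )]]] )]]]]

10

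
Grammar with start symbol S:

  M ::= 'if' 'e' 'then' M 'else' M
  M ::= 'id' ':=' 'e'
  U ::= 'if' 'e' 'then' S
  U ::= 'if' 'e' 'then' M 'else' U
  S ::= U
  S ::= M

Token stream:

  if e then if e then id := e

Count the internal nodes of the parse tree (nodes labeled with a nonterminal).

[S [U if e then [S [U if e then [S [M id := e]]]]]]

6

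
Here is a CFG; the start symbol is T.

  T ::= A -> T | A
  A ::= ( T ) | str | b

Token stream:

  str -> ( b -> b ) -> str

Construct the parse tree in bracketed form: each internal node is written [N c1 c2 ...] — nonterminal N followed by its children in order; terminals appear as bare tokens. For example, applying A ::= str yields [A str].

[T [A str] -> [T [A ( [T [A b] -> [T [A b]]] )] -> [T [A str]]]]

T
A -> T
str -> T
str -> A -> T
str -> ( T ) -> T
str -> ( A -> T ) -> T
str -> ( b -> T ) -> T
str -> ( b -> A ) -> T
str -> ( b -> b ) -> T
str -> ( b -> b ) -> A
str -> ( b -> b ) -> str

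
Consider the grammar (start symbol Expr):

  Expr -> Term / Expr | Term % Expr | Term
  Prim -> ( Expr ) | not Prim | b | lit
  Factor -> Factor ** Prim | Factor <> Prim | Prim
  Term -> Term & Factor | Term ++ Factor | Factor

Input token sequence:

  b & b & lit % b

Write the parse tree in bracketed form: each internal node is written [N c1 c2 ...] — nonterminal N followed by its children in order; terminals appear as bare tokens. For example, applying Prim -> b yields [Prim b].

Expr
Term % Expr
Term & Factor % Expr
Term & Factor & Factor % Expr
Factor & Factor & Factor % Expr
Prim & Factor & Factor % Expr
b & Factor & Factor % Expr
b & Prim & Factor % Expr
b & b & Factor % Expr
b & b & Prim % Expr
b & b & lit % Expr
b & b & lit % Term
b & b & lit % Factor
b & b & lit % Prim
b & b & lit % b

[Expr [Term [Term [Term [Factor [Prim b]]] & [Factor [Prim b]]] & [Factor [Prim lit]]] % [Expr [Term [Factor [Prim b]]]]]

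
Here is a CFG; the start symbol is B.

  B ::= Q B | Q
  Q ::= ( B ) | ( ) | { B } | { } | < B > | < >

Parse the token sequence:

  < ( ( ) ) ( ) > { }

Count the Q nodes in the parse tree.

[B [Q < [B [Q ( [B [Q ( )]] )] [B [Q ( )]]] >] [B [Q { }]]]

5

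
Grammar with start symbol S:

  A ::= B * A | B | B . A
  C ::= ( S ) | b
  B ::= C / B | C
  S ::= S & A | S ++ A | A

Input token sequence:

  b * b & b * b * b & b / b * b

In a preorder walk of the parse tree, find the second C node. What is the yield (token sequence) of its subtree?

b

[S [S [S [A [B [C b]] * [A [B [C b]]]]] & [A [B [C b]] * [A [B [C b]] * [A [B [C b]]]]]] & [A [B [C b] / [B [C b]]] * [A [B [C b]]]]]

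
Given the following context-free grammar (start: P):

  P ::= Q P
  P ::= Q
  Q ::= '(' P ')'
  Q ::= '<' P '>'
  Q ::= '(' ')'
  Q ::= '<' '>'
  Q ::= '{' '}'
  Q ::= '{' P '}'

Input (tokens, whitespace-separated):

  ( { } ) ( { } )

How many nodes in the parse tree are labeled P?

4

[P [Q ( [P [Q { }]] )] [P [Q ( [P [Q { }]] )]]]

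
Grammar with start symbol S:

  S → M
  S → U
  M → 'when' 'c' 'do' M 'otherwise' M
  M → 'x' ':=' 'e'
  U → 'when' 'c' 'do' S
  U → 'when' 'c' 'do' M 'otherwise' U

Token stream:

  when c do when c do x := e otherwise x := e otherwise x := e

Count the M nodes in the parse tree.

[S [M when c do [M when c do [M x := e] otherwise [M x := e]] otherwise [M x := e]]]

5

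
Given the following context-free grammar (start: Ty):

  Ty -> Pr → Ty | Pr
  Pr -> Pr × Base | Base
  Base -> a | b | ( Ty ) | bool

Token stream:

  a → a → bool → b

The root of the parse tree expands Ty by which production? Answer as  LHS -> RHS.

[Ty [Pr [Base a]] → [Ty [Pr [Base a]] → [Ty [Pr [Base bool]] → [Ty [Pr [Base b]]]]]]

Ty -> Pr → Ty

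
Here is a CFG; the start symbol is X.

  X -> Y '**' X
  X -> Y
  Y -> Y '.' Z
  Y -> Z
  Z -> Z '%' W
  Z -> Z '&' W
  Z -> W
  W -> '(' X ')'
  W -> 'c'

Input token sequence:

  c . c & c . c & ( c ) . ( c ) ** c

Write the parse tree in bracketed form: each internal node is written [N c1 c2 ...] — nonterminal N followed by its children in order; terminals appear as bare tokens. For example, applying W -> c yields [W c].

[X [Y [Y [Y [Y [Z [W c]]] . [Z [Z [W c]] & [W c]]] . [Z [Z [W c]] & [W ( [X [Y [Z [W c]]]] )]]] . [Z [W ( [X [Y [Z [W c]]]] )]]] ** [X [Y [Z [W c]]]]]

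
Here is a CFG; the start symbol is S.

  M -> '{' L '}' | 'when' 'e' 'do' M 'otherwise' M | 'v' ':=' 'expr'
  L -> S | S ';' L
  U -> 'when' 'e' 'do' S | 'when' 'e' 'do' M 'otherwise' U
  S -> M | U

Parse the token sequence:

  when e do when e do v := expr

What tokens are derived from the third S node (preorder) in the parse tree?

[S [U when e do [S [U when e do [S [M v := expr]]]]]]

v := expr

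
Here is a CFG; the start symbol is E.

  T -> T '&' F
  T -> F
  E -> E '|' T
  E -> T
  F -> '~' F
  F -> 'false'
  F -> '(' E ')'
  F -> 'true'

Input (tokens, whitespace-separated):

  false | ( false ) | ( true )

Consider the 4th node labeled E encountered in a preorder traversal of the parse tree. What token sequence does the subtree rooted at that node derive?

[E [E [E [T [F false]]] | [T [F ( [E [T [F false]]] )]]] | [T [F ( [E [T [F true]]] )]]]

false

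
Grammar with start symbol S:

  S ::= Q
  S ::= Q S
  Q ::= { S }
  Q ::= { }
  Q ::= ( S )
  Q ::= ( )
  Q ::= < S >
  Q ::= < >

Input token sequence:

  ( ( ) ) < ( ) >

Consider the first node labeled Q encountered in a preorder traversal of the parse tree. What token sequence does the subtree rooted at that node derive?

[S [Q ( [S [Q ( )]] )] [S [Q < [S [Q ( )]] >]]]

( ( ) )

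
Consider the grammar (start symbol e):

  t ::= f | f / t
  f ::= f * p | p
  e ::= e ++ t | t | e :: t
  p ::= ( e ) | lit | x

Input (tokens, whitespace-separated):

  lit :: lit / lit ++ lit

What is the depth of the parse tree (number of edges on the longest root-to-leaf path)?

[e [e [e [t [f [p lit]]]] :: [t [f [p lit]] / [t [f [p lit]]]]] ++ [t [f [p lit]]]]

6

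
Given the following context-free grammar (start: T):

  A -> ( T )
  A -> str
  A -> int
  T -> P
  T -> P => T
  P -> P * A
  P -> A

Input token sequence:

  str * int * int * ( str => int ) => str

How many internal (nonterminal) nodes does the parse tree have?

[T [P [P [P [P [A str]] * [A int]] * [A int]] * [A ( [T [P [A str]] => [T [P [A int]]]] )]] => [T [P [A str]]]]

18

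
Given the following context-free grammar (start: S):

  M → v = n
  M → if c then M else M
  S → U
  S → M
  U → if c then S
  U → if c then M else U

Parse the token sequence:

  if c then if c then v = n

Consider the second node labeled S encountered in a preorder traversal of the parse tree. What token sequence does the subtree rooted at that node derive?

if c then v = n

[S [U if c then [S [U if c then [S [M v = n]]]]]]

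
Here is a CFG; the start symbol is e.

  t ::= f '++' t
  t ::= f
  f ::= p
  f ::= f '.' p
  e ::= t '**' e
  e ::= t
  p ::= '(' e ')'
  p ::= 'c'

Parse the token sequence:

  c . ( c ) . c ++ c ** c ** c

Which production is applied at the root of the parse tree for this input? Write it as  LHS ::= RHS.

e ::= t '**' e

[e [t [f [f [f [p c]] . [p ( [e [t [f [p c]]]] )]] . [p c]] ++ [t [f [p c]]]] ** [e [t [f [p c]]] ** [e [t [f [p c]]]]]]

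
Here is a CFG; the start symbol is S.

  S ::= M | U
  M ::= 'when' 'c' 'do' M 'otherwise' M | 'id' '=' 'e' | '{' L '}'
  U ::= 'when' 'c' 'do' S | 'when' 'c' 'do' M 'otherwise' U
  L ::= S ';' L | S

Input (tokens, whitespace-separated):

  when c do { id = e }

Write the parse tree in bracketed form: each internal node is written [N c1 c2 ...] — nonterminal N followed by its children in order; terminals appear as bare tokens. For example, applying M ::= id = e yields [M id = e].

[S [U when c do [S [M { [L [S [M id = e]]] }]]]]

S
U
when c do S
when c do M
when c do { L }
when c do { S }
when c do { M }
when c do { id = e }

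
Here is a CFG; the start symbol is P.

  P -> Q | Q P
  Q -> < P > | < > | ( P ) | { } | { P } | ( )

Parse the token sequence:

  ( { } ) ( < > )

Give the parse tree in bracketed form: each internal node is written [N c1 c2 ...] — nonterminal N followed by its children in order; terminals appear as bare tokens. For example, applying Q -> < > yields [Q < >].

[P [Q ( [P [Q { }]] )] [P [Q ( [P [Q < >]] )]]]

P
Q P
( P ) P
( Q ) P
( { } ) P
( { } ) Q
( { } ) ( P )
( { } ) ( Q )
( { } ) ( < > )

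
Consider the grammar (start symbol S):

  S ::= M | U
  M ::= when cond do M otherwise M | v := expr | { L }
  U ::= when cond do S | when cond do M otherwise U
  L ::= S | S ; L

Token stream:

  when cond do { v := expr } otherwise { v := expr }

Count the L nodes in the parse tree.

[S [M when cond do [M { [L [S [M v := expr]]] }] otherwise [M { [L [S [M v := expr]]] }]]]

2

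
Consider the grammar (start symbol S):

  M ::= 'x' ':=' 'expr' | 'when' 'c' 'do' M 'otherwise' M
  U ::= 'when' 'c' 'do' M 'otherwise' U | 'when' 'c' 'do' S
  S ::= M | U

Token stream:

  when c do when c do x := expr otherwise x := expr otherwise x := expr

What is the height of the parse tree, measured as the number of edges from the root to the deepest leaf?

4

[S [M when c do [M when c do [M x := expr] otherwise [M x := expr]] otherwise [M x := expr]]]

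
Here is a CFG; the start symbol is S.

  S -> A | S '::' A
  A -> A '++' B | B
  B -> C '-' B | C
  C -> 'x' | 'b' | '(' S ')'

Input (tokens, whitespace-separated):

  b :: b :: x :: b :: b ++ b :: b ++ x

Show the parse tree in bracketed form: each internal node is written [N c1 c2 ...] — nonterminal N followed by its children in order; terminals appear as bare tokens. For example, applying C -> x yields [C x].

[S [S [S [S [S [S [A [B [C b]]]] :: [A [B [C b]]]] :: [A [B [C x]]]] :: [A [B [C b]]]] :: [A [A [B [C b]]] ++ [B [C b]]]] :: [A [A [B [C b]]] ++ [B [C x]]]]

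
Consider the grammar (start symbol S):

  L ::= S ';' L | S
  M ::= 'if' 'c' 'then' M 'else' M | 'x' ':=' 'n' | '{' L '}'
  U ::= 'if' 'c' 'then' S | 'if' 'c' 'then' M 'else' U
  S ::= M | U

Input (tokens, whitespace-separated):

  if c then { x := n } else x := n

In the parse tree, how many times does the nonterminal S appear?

[S [M if c then [M { [L [S [M x := n]]] }] else [M x := n]]]

2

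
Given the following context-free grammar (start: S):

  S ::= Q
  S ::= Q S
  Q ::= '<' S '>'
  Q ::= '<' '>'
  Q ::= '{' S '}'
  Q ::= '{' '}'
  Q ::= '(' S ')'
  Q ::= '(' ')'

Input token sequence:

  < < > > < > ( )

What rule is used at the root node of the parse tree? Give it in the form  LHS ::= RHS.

[S [Q < [S [Q < >]] >] [S [Q < >] [S [Q ( )]]]]

S ::= Q S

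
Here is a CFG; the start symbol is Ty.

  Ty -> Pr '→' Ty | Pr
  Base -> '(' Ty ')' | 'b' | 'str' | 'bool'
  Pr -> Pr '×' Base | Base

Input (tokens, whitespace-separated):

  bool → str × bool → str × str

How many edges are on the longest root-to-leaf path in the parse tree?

[Ty [Pr [Base bool]] → [Ty [Pr [Pr [Base str]] × [Base bool]] → [Ty [Pr [Pr [Base str]] × [Base str]]]]]

6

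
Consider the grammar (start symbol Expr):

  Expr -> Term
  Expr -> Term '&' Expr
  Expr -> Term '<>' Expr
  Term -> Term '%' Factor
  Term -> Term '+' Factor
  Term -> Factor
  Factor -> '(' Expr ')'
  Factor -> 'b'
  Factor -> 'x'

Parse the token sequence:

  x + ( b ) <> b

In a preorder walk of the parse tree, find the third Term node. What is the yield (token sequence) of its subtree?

[Expr [Term [Term [Factor x]] + [Factor ( [Expr [Term [Factor b]]] )]] <> [Expr [Term [Factor b]]]]

b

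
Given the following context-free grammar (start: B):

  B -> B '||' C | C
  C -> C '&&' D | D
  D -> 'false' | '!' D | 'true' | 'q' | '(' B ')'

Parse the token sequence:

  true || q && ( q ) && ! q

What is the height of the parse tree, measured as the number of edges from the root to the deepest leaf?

[B [B [C [D true]]] || [C [C [C [D q]] && [D ( [B [C [D q]]] )]] && [D ! [D q]]]]

7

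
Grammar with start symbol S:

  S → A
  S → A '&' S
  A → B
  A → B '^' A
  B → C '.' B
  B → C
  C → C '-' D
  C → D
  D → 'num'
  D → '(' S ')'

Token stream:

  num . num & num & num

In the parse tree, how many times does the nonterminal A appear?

[S [A [B [C [D num]] . [B [C [D num]]]]] & [S [A [B [C [D num]]]] & [S [A [B [C [D num]]]]]]]

3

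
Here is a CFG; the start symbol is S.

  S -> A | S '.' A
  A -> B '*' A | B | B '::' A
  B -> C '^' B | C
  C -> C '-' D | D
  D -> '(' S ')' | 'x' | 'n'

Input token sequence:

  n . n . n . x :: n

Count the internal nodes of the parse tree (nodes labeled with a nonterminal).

[S [S [S [S [A [B [C [D n]]]]] . [A [B [C [D n]]]]] . [A [B [C [D n]]]]] . [A [B [C [D x]]] :: [A [B [C [D n]]]]]]

24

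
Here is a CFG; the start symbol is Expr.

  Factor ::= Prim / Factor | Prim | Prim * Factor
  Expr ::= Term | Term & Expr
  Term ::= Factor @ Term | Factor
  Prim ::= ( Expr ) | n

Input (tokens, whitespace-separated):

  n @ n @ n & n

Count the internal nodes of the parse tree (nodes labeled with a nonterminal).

14

[Expr [Term [Factor [Prim n]] @ [Term [Factor [Prim n]] @ [Term [Factor [Prim n]]]]] & [Expr [Term [Factor [Prim n]]]]]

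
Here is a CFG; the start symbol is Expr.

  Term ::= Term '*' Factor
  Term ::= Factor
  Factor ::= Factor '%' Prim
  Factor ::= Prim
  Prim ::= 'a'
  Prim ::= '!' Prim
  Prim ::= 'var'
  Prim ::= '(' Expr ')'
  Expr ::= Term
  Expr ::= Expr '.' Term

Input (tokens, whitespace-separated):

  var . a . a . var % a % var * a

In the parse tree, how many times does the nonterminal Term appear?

[Expr [Expr [Expr [Expr [Term [Factor [Prim var]]]] . [Term [Factor [Prim a]]]] . [Term [Factor [Prim a]]]] . [Term [Term [Factor [Factor [Factor [Prim var]] % [Prim a]] % [Prim var]]] * [Factor [Prim a]]]]

5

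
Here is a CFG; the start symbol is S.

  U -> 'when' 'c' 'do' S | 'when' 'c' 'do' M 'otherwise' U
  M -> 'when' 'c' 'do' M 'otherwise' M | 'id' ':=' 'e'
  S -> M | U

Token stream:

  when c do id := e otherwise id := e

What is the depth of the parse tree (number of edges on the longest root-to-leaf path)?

[S [M when c do [M id := e] otherwise [M id := e]]]

3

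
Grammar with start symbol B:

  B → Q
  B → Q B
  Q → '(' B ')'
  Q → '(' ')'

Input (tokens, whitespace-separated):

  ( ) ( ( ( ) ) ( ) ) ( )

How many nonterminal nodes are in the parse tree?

12

[B [Q ( )] [B [Q ( [B [Q ( [B [Q ( )]] )] [B [Q ( )]]] )] [B [Q ( )]]]]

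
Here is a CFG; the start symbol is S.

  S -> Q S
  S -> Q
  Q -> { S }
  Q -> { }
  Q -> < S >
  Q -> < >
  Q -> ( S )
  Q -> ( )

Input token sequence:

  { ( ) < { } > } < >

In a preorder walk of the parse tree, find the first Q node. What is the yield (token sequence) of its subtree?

[S [Q { [S [Q ( )] [S [Q < [S [Q { }]] >]]] }] [S [Q < >]]]

{ ( ) < { } > }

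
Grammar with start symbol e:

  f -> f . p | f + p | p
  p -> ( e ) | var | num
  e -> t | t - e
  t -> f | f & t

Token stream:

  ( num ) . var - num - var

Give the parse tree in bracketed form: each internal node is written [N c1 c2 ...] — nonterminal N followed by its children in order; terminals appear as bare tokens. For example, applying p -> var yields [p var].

e
t - e
f - e
f . p - e
p . p - e
( e ) . p - e
( t ) . p - e
( f ) . p - e
( p ) . p - e
( num ) . p - e
( num ) . var - e
( num ) . var - t - e
( num ) . var - f - e
( num ) . var - p - e
( num ) . var - num - e
( num ) . var - num - t
( num ) . var - num - f
( num ) . var - num - p
( num ) . var - num - var

[e [t [f [f [p ( [e [t [f [p num]]]] )]] . [p var]]] - [e [t [f [p num]]] - [e [t [f [p var]]]]]]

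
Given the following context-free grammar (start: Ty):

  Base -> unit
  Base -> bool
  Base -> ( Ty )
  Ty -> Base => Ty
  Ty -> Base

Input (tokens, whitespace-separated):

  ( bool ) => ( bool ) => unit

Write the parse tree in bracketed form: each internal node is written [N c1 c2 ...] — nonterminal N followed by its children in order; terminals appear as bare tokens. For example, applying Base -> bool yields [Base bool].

Ty
Base => Ty
( Ty ) => Ty
( Base ) => Ty
( bool ) => Ty
( bool ) => Base => Ty
( bool ) => ( Ty ) => Ty
( bool ) => ( Base ) => Ty
( bool ) => ( bool ) => Ty
( bool ) => ( bool ) => Base
( bool ) => ( bool ) => unit

[Ty [Base ( [Ty [Base bool]] )] => [Ty [Base ( [Ty [Base bool]] )] => [Ty [Base unit]]]]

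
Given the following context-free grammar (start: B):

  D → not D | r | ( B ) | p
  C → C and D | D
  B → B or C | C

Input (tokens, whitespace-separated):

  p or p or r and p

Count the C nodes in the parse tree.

[B [B [B [C [D p]]] or [C [D p]]] or [C [C [D r]] and [D p]]]

4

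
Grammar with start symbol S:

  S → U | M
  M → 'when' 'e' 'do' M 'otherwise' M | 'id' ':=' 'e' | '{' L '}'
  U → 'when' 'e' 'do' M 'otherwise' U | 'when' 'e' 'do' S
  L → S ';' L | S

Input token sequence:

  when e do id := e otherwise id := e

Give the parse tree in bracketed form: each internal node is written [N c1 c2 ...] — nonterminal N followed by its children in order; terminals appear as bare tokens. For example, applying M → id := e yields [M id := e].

[S [M when e do [M id := e] otherwise [M id := e]]]

S
M
when e do M otherwise M
when e do id := e otherwise M
when e do id := e otherwise id := e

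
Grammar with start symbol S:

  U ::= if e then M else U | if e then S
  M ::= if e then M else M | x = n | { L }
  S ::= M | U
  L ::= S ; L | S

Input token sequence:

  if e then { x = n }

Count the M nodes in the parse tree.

[S [U if e then [S [M { [L [S [M x = n]]] }]]]]

2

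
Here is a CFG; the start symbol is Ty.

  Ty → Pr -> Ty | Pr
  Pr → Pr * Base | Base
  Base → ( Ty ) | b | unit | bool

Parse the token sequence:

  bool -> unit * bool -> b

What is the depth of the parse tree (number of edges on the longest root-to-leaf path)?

5

[Ty [Pr [Base bool]] -> [Ty [Pr [Pr [Base unit]] * [Base bool]] -> [Ty [Pr [Base b]]]]]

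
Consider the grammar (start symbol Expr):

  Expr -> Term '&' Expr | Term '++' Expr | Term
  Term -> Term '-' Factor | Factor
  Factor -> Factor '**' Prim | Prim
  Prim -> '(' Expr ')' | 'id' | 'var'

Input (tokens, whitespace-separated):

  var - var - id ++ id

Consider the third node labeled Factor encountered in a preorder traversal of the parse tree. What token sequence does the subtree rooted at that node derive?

id

[Expr [Term [Term [Term [Factor [Prim var]]] - [Factor [Prim var]]] - [Factor [Prim id]]] ++ [Expr [Term [Factor [Prim id]]]]]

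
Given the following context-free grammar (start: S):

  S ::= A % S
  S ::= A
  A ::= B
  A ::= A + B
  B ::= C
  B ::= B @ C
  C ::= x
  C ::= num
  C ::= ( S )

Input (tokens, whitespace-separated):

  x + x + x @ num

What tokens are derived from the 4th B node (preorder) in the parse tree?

x

[S [A [A [A [B [C x]]] + [B [C x]]] + [B [B [C x]] @ [C num]]]]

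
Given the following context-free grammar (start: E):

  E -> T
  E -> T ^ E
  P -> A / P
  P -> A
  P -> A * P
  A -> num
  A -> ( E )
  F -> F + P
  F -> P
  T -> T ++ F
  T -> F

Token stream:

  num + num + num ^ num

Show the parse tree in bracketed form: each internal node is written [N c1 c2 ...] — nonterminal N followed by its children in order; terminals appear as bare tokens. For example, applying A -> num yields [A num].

E
T ^ E
F ^ E
F + P ^ E
F + P + P ^ E
P + P + P ^ E
A + P + P ^ E
num + P + P ^ E
num + A + P ^ E
num + num + P ^ E
num + num + A ^ E
num + num + num ^ E
num + num + num ^ T
num + num + num ^ F
num + num + num ^ P
num + num + num ^ A
num + num + num ^ num

[E [T [F [F [F [P [A num]]] + [P [A num]]] + [P [A num]]]] ^ [E [T [F [P [A num]]]]]]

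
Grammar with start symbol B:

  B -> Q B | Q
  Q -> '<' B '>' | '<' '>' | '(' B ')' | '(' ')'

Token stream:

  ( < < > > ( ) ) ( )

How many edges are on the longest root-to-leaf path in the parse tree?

6

[B [Q ( [B [Q < [B [Q < >]] >] [B [Q ( )]]] )] [B [Q ( )]]]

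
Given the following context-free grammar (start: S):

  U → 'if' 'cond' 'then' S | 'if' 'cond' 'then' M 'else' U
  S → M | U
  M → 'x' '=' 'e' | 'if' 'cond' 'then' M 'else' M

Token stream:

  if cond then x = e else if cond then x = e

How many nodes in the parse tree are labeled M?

2

[S [U if cond then [M x = e] else [U if cond then [S [M x = e]]]]]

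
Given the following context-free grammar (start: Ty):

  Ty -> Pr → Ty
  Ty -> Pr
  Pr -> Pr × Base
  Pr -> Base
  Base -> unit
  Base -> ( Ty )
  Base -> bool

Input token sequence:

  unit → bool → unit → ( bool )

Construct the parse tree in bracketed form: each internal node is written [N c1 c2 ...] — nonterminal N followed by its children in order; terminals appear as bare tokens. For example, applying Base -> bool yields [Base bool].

Ty
Pr → Ty
Base → Ty
unit → Ty
unit → Pr → Ty
unit → Base → Ty
unit → bool → Ty
unit → bool → Pr → Ty
unit → bool → Base → Ty
unit → bool → unit → Ty
unit → bool → unit → Pr
unit → bool → unit → Base
unit → bool → unit → ( Ty )
unit → bool → unit → ( Pr )
unit → bool → unit → ( Base )
unit → bool → unit → ( bool )

[Ty [Pr [Base unit]] → [Ty [Pr [Base bool]] → [Ty [Pr [Base unit]] → [Ty [Pr [Base ( [Ty [Pr [Base bool]]] )]]]]]]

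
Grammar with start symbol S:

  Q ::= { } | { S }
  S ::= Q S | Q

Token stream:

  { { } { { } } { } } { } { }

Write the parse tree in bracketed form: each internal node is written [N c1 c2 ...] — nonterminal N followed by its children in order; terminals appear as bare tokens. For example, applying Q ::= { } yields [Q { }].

S
Q S
{ S } S
{ Q S } S
{ { } S } S
{ { } Q S } S
{ { } { S } S } S
{ { } { Q } S } S
{ { } { { } } S } S
{ { } { { } } Q } S
{ { } { { } } { } } S
{ { } { { } } { } } Q S
{ { } { { } } { } } { } S
{ { } { { } } { } } { } Q
{ { } { { } } { } } { } { }

[S [Q { [S [Q { }] [S [Q { [S [Q { }]] }] [S [Q { }]]]] }] [S [Q { }] [S [Q { }]]]]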